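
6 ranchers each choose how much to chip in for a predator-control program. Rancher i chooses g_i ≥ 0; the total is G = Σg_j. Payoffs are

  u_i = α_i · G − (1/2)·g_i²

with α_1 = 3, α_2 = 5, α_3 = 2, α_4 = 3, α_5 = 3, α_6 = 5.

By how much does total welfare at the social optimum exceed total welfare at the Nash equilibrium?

Rancher i's FOC: ∂u_i/∂g_i = α_i − g_i = 0, so g_i* = α_i.
NE contributions = (3, 5, 2, 3, 3, 5); G = 21.
W^NE = (Σα)·G − ½Σα_i² = 21² − ½·81 = 400.5.
Planner sets g_i = Σα_j = 21 for every i, so G^SO = 6·21 = 126.
W^SO = (Σα)·G^SO − ½·6·(Σα)² = (6/2)·21² = 1323.
Deadweight loss = W^SO − W^NE = 922.5.

922.5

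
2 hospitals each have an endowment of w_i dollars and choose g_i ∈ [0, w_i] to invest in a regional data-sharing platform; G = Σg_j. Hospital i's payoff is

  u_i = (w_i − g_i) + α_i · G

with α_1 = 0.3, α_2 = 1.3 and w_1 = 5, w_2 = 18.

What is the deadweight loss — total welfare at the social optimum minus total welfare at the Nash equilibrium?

3

∂u_i/∂g_i = α_i − 1, so hospital i contributes w_i if α_i > 1, else 0.
α_i > 1 for i ∈ {2}; NE contributions (0, 18), G = 18.
W^NE = Σw_i − G^NE + (Σα_i)·G^NE = 23 + 0.6·18 = 33.8.
Planner: ∂(Σu_j)/∂g_i = Σα_j − 1 = 0.6 > 0, so everyone contributes w_i; G^SO = 23, W^SO = 23 + 0.6·23 = 36.8.
Deadweight loss = 3.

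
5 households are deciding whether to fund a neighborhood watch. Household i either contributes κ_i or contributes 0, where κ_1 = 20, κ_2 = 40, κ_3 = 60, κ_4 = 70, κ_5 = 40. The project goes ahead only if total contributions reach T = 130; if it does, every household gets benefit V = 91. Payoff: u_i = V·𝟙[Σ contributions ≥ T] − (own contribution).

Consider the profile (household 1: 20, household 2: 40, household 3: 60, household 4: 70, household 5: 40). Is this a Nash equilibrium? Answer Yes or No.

Total = 230 ≥ 130: provided.
Household 1 (pledges 20, payoff 71): dropping to 0 → total 210, payoff 91. Profitable deviation.

No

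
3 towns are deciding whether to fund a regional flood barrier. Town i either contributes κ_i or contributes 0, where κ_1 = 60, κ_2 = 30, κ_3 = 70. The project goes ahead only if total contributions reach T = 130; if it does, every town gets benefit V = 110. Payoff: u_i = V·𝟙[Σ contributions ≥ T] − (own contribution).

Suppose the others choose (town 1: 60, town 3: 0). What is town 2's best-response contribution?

0

Others' total = 60. Even contributing 30 gives 90 < 130: no benefit either way.
Best response: 0.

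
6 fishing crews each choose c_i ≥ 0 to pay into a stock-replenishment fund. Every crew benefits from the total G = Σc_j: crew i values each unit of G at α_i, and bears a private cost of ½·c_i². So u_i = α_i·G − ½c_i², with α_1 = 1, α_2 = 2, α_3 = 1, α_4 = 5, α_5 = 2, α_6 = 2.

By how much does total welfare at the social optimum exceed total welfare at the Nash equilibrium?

357.5

Crew i's FOC: ∂u_i/∂c_i = α_i − c_i = 0, so c_i* = α_i.
NE contributions = (1, 2, 1, 5, 2, 2); G = 13.
W^NE = (Σα)·G − ½Σα_i² = 13² − ½·39 = 149.5.
Planner sets c_i = Σα_j = 13 for every i, so G^SO = 6·13 = 78.
W^SO = (Σα)·G^SO − ½·6·(Σα)² = (6/2)·13² = 507.
Deadweight loss = W^SO − W^NE = 357.5.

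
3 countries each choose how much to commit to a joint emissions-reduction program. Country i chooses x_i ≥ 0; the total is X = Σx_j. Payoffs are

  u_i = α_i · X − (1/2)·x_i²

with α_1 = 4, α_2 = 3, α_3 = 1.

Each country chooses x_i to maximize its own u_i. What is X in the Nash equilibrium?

Country i's FOC: ∂u_i/∂x_i = α_i − x_i = 0, so x_i* = α_i.
NE contributions = (4, 3, 1); X = 8.

8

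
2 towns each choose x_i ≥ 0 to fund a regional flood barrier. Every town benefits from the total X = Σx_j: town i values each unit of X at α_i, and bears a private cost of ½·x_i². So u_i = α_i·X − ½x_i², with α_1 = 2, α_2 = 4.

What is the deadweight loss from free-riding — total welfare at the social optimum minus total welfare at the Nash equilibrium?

Town i's FOC: ∂u_i/∂x_i = α_i − x_i = 0, so x_i* = α_i.
NE contributions = (2, 4); X = 6.
W^NE = (Σα)·X − ½Σα_i² = 6² − ½·20 = 26.
Planner sets x_i = Σα_j = 6 for every i, so X^SO = 2·6 = 12.
W^SO = (Σα)·X^SO − ½·2·(Σα)² = (2/2)·6² = 36.
Deadweight loss = W^SO − W^NE = 10.

10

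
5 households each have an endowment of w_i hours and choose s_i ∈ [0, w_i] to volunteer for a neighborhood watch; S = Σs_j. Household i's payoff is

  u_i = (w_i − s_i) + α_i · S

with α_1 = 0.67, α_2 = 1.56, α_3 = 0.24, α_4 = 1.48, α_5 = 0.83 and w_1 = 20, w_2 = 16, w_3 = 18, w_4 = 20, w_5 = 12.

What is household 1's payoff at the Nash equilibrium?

44.12

∂u_i/∂s_i = α_i − 1, so household i contributes w_i if α_i > 1, else 0.
α_i > 1 for i ∈ {2, 4}; NE contributions (0, 16, 0, 20, 0), S = 36.
u_1 = (20 − 0) + 0.67·36 = 44.12.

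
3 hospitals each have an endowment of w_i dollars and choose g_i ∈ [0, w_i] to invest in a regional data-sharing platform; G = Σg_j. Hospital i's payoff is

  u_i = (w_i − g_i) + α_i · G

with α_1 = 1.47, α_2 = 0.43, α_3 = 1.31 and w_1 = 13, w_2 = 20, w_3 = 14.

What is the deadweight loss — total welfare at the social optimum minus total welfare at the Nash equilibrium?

44.2

∂u_i/∂g_i = α_i − 1, so hospital i contributes w_i if α_i > 1, else 0.
α_i > 1 for i ∈ {1, 3}; NE contributions (13, 0, 14), G = 27.
W^NE = Σw_i − G^NE + (Σα_i)·G^NE = 47 + 2.21·27 = 106.67.
Planner: ∂(Σu_j)/∂g_i = Σα_j − 1 = 2.21 > 0, so everyone contributes w_i; G^SO = 47, W^SO = 47 + 2.21·47 = 150.87.
Deadweight loss = 44.2.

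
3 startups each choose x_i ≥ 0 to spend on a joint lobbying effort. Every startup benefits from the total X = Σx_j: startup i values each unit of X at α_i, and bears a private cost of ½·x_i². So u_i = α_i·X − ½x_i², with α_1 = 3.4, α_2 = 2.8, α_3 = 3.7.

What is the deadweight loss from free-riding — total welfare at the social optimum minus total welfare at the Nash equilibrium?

65.55

Startup i's FOC: ∂u_i/∂x_i = α_i − x_i = 0, so x_i* = α_i.
NE contributions = (3.4, 2.8, 3.7); X = 9.9.
W^NE = (Σα)·X − ½Σα_i² = 9.9² − ½·33.09 = 81.465.
Planner sets x_i = Σα_j = 9.9 for every i, so X^SO = 3·9.9 = 29.7.
W^SO = (Σα)·X^SO − ½·3·(Σα)² = (3/2)·9.9² = 147.015.
Deadweight loss = W^SO − W^NE = 65.55.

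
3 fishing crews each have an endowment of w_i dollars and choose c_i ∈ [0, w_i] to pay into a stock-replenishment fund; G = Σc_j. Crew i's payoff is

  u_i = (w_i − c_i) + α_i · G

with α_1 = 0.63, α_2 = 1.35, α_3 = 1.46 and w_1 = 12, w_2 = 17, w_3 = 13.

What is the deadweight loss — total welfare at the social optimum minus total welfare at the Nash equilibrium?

29.28

∂u_i/∂c_i = α_i − 1, so crew i contributes w_i if α_i > 1, else 0.
α_i > 1 for i ∈ {2, 3}; NE contributions (0, 17, 13), G = 30.
W^NE = Σw_i − G^NE + (Σα_i)·G^NE = 42 + 2.44·30 = 115.2.
Planner: ∂(Σu_j)/∂c_i = Σα_j − 1 = 2.44 > 0, so everyone contributes w_i; G^SO = 42, W^SO = 42 + 2.44·42 = 144.48.
Deadweight loss = 29.28.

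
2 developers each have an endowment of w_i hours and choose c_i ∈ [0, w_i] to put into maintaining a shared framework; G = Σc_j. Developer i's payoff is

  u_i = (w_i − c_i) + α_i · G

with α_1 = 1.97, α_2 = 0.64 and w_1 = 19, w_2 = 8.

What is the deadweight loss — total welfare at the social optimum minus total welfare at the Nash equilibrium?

∂u_i/∂c_i = α_i − 1, so developer i contributes w_i if α_i > 1, else 0.
α_i > 1 for i ∈ {1}; NE contributions (19, 0), G = 19.
W^NE = Σw_i − G^NE + (Σα_i)·G^NE = 27 + 1.61·19 = 57.59.
Planner: ∂(Σu_j)/∂c_i = Σα_j − 1 = 1.61 > 0, so everyone contributes w_i; G^SO = 27, W^SO = 27 + 1.61·27 = 70.47.
Deadweight loss = 12.88.

12.88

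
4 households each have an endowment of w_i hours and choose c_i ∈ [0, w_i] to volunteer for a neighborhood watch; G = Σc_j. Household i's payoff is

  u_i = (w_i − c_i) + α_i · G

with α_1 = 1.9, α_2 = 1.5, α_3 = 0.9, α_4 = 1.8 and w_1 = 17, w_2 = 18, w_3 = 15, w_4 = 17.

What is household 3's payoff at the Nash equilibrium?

∂u_i/∂c_i = α_i − 1, so household i contributes w_i if α_i > 1, else 0.
α_i > 1 for i ∈ {1, 2, 4}; NE contributions (17, 18, 0, 17), G = 52.
u_3 = (15 − 0) + 0.9·52 = 61.8.

61.8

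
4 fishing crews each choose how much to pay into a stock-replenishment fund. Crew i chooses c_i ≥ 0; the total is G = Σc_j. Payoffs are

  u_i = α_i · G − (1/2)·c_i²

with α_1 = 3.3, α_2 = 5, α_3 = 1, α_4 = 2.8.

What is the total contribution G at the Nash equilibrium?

Crew i's FOC: ∂u_i/∂c_i = α_i − c_i = 0, so c_i* = α_i.
NE contributions = (3.3, 5, 1, 2.8); G = 12.1.

12.1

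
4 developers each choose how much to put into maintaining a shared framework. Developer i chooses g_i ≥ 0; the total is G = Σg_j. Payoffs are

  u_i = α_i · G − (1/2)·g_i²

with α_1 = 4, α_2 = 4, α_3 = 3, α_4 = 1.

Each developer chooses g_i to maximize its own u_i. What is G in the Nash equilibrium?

12

Developer i's FOC: ∂u_i/∂g_i = α_i − g_i = 0, so g_i* = α_i.
NE contributions = (4, 4, 3, 1); G = 12.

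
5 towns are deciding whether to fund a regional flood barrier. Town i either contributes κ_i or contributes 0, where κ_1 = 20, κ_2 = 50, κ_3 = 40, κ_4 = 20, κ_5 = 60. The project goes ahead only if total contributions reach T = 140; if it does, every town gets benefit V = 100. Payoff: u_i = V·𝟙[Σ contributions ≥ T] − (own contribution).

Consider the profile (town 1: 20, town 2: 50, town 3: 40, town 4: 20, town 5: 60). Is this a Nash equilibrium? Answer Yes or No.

Total = 190 ≥ 140: provided.
Town 1 (pledges 20, payoff 80): dropping to 0 → total 170, payoff 100. Profitable deviation.

No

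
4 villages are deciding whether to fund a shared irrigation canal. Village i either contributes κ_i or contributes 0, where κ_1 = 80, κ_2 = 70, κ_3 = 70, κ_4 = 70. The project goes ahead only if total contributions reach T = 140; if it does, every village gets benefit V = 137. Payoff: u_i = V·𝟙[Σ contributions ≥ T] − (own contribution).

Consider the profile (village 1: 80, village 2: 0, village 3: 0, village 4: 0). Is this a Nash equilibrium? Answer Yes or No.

No

Total = 80 < 140: not provided.
Village 1 (pledges 80, payoff -80): dropping to 0 → total 0, payoff 0. Profitable deviation.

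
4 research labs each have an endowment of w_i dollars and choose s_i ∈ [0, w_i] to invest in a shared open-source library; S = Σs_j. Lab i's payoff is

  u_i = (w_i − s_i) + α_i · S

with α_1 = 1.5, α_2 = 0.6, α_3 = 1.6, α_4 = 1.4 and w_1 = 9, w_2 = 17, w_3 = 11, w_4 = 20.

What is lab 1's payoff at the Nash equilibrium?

60

∂u_i/∂s_i = α_i − 1, so lab i contributes w_i if α_i > 1, else 0.
α_i > 1 for i ∈ {1, 3, 4}; NE contributions (9, 0, 11, 20), S = 40.
u_1 = (9 − 9) + 1.5·40 = 60.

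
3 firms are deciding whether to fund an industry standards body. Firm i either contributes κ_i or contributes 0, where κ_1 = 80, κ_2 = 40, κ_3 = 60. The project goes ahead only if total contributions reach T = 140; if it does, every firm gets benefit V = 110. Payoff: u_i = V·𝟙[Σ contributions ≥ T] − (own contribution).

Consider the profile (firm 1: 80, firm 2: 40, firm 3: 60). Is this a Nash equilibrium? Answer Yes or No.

No

Total = 180 ≥ 140: provided.
Firm 1 (pledges 80, payoff 30): dropping to 0 → total 100, payoff 0. No gain.
Firm 2 (pledges 40, payoff 70): dropping to 0 → total 140, payoff 110. Profitable deviation.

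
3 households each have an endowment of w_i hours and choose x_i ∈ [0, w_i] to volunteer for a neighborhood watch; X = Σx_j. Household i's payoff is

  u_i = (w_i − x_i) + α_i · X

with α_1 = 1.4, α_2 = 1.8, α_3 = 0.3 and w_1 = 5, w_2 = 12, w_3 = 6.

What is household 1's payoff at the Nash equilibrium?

∂u_i/∂x_i = α_i − 1, so household i contributes w_i if α_i > 1, else 0.
α_i > 1 for i ∈ {1, 2}; NE contributions (5, 12, 0), X = 17.
u_1 = (5 − 5) + 1.4·17 = 23.8.

23.8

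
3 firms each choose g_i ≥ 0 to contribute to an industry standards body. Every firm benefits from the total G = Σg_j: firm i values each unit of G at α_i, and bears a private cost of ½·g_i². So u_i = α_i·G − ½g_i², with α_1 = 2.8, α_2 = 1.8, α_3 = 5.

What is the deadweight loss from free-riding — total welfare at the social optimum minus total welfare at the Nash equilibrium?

Firm i's FOC: ∂u_i/∂g_i = α_i − g_i = 0, so g_i* = α_i.
NE contributions = (2.8, 1.8, 5); G = 9.6.
W^NE = (Σα)·G − ½Σα_i² = 9.6² − ½·36.08 = 74.12.
Planner sets g_i = Σα_j = 9.6 for every i, so G^SO = 3·9.6 = 28.8.
W^SO = (Σα)·G^SO − ½·3·(Σα)² = (3/2)·9.6² = 138.24.
Deadweight loss = W^SO − W^NE = 64.12.

64.12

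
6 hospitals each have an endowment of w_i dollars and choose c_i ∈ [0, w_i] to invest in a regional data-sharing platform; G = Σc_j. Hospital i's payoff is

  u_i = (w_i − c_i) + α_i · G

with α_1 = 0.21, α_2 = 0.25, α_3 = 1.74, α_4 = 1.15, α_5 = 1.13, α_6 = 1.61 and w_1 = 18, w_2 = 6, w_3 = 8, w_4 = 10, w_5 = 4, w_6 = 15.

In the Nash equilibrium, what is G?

37

∂u_i/∂c_i = α_i − 1, so hospital i contributes w_i if α_i > 1, else 0.
α_i > 1 for i ∈ {3, 4, 5, 6}; NE contributions (0, 0, 8, 10, 4, 15), G = 37.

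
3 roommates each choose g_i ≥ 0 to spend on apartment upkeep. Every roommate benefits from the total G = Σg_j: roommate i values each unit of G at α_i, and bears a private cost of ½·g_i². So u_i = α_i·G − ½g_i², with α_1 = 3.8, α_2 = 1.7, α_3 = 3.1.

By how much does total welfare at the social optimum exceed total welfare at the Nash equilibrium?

50.45

Roommate i's FOC: ∂u_i/∂g_i = α_i − g_i = 0, so g_i* = α_i.
NE contributions = (3.8, 1.7, 3.1); G = 8.6.
W^NE = (Σα)·G − ½Σα_i² = 8.6² − ½·26.94 = 60.49.
Planner sets g_i = Σα_j = 8.6 for every i, so G^SO = 3·8.6 = 25.8.
W^SO = (Σα)·G^SO − ½·3·(Σα)² = (3/2)·8.6² = 110.94.
Deadweight loss = W^SO − W^NE = 50.45.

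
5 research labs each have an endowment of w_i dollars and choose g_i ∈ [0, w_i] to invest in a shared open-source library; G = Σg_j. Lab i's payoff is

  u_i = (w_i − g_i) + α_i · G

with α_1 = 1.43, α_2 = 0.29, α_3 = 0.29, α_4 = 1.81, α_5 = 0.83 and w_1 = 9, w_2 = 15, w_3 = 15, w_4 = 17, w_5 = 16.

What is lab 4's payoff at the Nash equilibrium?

47.06

∂u_i/∂g_i = α_i − 1, so lab i contributes w_i if α_i > 1, else 0.
α_i > 1 for i ∈ {1, 4}; NE contributions (9, 0, 0, 17, 0), G = 26.
u_4 = (17 − 17) + 1.81·26 = 47.06.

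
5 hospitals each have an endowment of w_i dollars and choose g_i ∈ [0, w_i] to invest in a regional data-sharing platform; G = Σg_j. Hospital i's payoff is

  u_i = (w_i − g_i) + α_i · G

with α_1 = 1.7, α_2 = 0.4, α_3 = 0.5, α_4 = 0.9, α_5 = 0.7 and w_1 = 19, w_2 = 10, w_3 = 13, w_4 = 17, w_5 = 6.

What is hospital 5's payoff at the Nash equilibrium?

19.3

∂u_i/∂g_i = α_i − 1, so hospital i contributes w_i if α_i > 1, else 0.
α_i > 1 for i ∈ {1}; NE contributions (19, 0, 0, 0, 0), G = 19.
u_5 = (6 − 0) + 0.7·19 = 19.3.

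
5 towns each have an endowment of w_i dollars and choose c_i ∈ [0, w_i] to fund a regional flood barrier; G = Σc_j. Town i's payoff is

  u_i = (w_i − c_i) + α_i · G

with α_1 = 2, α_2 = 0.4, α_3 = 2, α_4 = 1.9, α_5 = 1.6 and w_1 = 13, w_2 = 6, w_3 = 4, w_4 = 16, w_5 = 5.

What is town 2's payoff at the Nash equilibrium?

∂u_i/∂c_i = α_i − 1, so town i contributes w_i if α_i > 1, else 0.
α_i > 1 for i ∈ {1, 3, 4, 5}; NE contributions (13, 0, 4, 16, 5), G = 38.
u_2 = (6 − 0) + 0.4·38 = 21.2.

21.2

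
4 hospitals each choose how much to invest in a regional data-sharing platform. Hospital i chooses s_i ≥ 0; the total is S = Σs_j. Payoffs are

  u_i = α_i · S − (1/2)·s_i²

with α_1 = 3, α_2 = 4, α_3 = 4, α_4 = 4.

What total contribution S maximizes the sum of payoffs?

60

Planner FOC: ∂(Σu_j)/∂s_i = (Σα_j) − s_i = 0, so s_i^SO = Σα_j = 15 for every i; S^SO = 60.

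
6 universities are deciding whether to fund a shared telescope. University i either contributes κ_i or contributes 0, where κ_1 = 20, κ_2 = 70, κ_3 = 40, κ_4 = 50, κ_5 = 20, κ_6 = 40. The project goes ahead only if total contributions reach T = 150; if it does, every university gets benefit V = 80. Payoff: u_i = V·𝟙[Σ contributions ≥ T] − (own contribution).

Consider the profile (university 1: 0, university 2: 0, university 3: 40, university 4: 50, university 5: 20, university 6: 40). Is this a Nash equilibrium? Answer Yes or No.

Total = 150 ≥ 150: provided.
University 1 (pledges 0, payoff 80): pledging 20 → total 170, payoff 60. No gain.
University 2 (pledges 0, payoff 80): pledging 70 → total 220, payoff 10. No gain.
University 3 (pledges 40, payoff 40): dropping to 0 → total 110, payoff 0. No gain.
University 4 (pledges 50, payoff 30): dropping to 0 → total 100, payoff 0. No gain.
University 5 (pledges 20, payoff 60): dropping to 0 → total 130, payoff 0. No gain.
University 6 (pledges 40, payoff 40): dropping to 0 → total 110, payoff 0. No gain.

Yes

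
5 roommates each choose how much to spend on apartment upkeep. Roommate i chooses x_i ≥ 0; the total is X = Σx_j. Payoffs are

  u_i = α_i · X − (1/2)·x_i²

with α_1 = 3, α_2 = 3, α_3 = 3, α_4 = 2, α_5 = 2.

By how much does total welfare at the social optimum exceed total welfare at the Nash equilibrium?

271

Roommate i's FOC: ∂u_i/∂x_i = α_i − x_i = 0, so x_i* = α_i.
NE contributions = (3, 3, 3, 2, 2); X = 13.
W^NE = (Σα)·X − ½Σα_i² = 13² − ½·35 = 151.5.
Planner sets x_i = Σα_j = 13 for every i, so X^SO = 5·13 = 65.
W^SO = (Σα)·X^SO − ½·5·(Σα)² = (5/2)·13² = 422.5.
Deadweight loss = W^SO − W^NE = 271.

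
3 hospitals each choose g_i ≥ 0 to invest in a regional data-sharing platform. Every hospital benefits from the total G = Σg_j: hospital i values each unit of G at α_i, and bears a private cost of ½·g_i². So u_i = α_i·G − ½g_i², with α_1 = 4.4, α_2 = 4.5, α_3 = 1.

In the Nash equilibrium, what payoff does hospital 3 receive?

9.4

Hospital i's FOC: ∂u_i/∂g_i = α_i − g_i = 0, so g_i* = α_i.
NE contributions = (4.4, 4.5, 1); G = 9.9.
u_3 = α_3·G − ½·(g_3)² = 1·9.9 − ½·1² = 9.4.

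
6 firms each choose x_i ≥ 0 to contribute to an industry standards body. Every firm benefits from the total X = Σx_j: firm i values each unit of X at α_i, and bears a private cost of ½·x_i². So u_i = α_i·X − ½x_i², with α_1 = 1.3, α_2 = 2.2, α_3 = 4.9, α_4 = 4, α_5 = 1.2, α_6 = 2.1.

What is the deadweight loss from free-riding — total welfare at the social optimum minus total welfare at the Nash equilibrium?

Firm i's FOC: ∂u_i/∂x_i = α_i − x_i = 0, so x_i* = α_i.
NE contributions = (1.3, 2.2, 4.9, 4, 1.2, 2.1); X = 15.7.
W^NE = (Σα)·X − ½Σα_i² = 15.7² − ½·52.39 = 220.295.
Planner sets x_i = Σα_j = 15.7 for every i, so X^SO = 6·15.7 = 94.2.
W^SO = (Σα)·X^SO − ½·6·(Σα)² = (6/2)·15.7² = 739.47.
Deadweight loss = W^SO − W^NE = 519.175.

519.175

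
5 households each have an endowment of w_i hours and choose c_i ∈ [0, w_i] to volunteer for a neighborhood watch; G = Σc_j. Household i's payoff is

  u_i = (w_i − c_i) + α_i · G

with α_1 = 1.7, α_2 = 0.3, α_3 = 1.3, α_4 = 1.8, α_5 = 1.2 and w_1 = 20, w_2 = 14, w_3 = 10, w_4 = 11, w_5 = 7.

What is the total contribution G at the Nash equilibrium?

∂u_i/∂c_i = α_i − 1, so household i contributes w_i if α_i > 1, else 0.
α_i > 1 for i ∈ {1, 3, 4, 5}; NE contributions (20, 0, 10, 11, 7), G = 48.

48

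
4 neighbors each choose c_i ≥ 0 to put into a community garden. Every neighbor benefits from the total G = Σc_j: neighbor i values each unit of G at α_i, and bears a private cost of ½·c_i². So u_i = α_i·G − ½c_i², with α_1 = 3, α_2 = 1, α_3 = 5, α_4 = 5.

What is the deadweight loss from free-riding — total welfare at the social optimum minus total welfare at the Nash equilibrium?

Neighbor i's FOC: ∂u_i/∂c_i = α_i − c_i = 0, so c_i* = α_i.
NE contributions = (3, 1, 5, 5); G = 14.
W^NE = (Σα)·G − ½Σα_i² = 14² − ½·60 = 166.
Planner sets c_i = Σα_j = 14 for every i, so G^SO = 4·14 = 56.
W^SO = (Σα)·G^SO − ½·4·(Σα)² = (4/2)·14² = 392.
Deadweight loss = W^SO − W^NE = 226.

226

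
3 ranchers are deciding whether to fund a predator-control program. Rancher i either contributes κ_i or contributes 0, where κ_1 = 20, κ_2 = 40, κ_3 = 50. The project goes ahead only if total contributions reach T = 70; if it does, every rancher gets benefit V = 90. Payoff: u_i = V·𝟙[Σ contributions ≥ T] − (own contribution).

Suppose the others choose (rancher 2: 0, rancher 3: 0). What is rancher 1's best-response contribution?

0

Others' total = 0. Even contributing 20 gives 20 < 70: no benefit either way.
Best response: 0.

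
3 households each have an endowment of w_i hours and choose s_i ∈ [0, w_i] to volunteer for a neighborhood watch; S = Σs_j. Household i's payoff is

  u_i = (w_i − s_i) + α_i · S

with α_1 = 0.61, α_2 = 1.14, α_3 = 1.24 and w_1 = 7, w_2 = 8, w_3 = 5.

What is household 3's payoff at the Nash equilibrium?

∂u_i/∂s_i = α_i − 1, so household i contributes w_i if α_i > 1, else 0.
α_i > 1 for i ∈ {2, 3}; NE contributions (0, 8, 5), S = 13.
u_3 = (5 − 5) + 1.24·13 = 16.12.

16.12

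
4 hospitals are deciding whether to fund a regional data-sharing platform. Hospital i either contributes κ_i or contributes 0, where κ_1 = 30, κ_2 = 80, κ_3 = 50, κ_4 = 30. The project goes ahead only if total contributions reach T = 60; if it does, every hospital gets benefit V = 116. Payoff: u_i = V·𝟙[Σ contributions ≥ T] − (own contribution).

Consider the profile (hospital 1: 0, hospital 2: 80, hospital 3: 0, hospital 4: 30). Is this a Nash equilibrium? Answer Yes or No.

No

Total = 110 ≥ 60: provided.
Hospital 1 (pledges 0, payoff 116): pledging 30 → total 140, payoff 86. No gain.
Hospital 2 (pledges 80, payoff 36): dropping to 0 → total 30, payoff 0. No gain.
Hospital 3 (pledges 0, payoff 116): pledging 50 → total 160, payoff 66. No gain.
Hospital 4 (pledges 30, payoff 86): dropping to 0 → total 80, payoff 116. Profitable deviation.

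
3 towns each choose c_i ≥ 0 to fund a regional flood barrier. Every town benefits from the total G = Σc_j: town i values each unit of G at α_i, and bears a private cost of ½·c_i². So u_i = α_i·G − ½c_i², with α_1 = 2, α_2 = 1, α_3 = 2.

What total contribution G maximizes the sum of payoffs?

Planner FOC: ∂(Σu_j)/∂c_i = (Σα_j) − c_i = 0, so c_i^SO = Σα_j = 5 for every i; G^SO = 15.

15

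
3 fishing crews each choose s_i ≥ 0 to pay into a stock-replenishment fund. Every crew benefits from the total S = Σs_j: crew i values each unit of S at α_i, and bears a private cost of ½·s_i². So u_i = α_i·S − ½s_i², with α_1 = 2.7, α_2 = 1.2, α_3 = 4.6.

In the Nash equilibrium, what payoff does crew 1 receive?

19.305

Crew i's FOC: ∂u_i/∂s_i = α_i − s_i = 0, so s_i* = α_i.
NE contributions = (2.7, 1.2, 4.6); S = 8.5.
u_1 = α_1·S − ½·(s_1)² = 2.7·8.5 − ½·2.7² = 19.305.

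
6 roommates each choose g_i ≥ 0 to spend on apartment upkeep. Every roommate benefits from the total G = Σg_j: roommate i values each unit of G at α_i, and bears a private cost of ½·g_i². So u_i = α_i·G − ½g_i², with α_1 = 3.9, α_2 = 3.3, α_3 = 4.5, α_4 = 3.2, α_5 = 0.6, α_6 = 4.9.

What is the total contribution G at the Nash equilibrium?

20.4

Roommate i's FOC: ∂u_i/∂g_i = α_i − g_i = 0, so g_i* = α_i.
NE contributions = (3.9, 3.3, 4.5, 3.2, 0.6, 4.9); G = 20.4.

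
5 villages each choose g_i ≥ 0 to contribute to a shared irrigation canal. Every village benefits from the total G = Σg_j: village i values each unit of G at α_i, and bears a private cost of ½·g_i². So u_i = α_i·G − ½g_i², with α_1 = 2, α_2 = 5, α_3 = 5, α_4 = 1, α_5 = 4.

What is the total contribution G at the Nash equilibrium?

Village i's FOC: ∂u_i/∂g_i = α_i − g_i = 0, so g_i* = α_i.
NE contributions = (2, 5, 5, 1, 4); G = 17.

17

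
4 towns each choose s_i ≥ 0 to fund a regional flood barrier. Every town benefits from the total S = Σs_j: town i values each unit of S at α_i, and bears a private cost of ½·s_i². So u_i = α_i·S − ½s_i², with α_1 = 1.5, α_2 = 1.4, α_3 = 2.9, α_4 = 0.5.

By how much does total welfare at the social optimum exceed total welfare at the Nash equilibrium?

46.125

Town i's FOC: ∂u_i/∂s_i = α_i − s_i = 0, so s_i* = α_i.
NE contributions = (1.5, 1.4, 2.9, 0.5); S = 6.3.
W^NE = (Σα)·S − ½Σα_i² = 6.3² − ½·12.87 = 33.255.
Planner sets s_i = Σα_j = 6.3 for every i, so S^SO = 4·6.3 = 25.2.
W^SO = (Σα)·S^SO − ½·4·(Σα)² = (4/2)·6.3² = 79.38.
Deadweight loss = W^SO − W^NE = 46.125.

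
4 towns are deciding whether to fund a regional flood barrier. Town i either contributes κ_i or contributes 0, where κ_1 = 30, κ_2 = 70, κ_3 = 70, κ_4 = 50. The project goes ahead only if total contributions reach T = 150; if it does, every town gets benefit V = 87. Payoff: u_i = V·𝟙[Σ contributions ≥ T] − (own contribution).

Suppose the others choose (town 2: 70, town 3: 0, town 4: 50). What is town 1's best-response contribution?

30

Others' total = 120. Contributing 30 brings total to 150 ≥ 150: gain V − κ_1 = 57.
Best response: 30.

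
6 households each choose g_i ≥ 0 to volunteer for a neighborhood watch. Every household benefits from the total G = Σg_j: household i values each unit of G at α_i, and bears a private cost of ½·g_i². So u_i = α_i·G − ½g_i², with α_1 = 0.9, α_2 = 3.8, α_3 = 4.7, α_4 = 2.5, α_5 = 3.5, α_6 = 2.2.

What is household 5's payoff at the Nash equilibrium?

Household i's FOC: ∂u_i/∂g_i = α_i − g_i = 0, so g_i* = α_i.
NE contributions = (0.9, 3.8, 4.7, 2.5, 3.5, 2.2); G = 17.6.
u_5 = α_5·G − ½·(g_5)² = 3.5·17.6 − ½·3.5² = 55.475.

55.475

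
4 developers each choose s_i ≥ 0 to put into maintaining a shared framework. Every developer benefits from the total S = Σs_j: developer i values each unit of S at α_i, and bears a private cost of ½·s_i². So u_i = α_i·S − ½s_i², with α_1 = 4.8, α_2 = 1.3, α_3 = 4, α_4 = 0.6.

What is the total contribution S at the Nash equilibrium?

10.7

Developer i's FOC: ∂u_i/∂s_i = α_i − s_i = 0, so s_i* = α_i.
NE contributions = (4.8, 1.3, 4, 0.6); S = 10.7.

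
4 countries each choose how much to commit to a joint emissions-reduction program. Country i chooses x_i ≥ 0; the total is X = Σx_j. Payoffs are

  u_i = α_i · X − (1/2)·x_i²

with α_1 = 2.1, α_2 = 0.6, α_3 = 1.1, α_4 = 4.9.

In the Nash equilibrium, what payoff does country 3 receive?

8.965

Country i's FOC: ∂u_i/∂x_i = α_i − x_i = 0, so x_i* = α_i.
NE contributions = (2.1, 0.6, 1.1, 4.9); X = 8.7.
u_3 = α_3·X − ½·(x_3)² = 1.1·8.7 − ½·1.1² = 8.965.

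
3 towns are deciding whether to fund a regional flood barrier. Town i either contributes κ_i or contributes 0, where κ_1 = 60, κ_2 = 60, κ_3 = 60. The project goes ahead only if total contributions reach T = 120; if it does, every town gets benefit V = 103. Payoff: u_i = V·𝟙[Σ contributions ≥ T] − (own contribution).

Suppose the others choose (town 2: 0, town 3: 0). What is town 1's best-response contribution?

Others' total = 0. Even contributing 60 gives 60 < 120: no benefit either way.
Best response: 0.

0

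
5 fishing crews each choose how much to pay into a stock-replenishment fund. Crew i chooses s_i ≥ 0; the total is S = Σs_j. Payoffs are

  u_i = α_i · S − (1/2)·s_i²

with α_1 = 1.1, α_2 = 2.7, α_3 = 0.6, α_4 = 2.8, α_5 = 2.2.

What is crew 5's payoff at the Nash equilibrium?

18.26

Crew i's FOC: ∂u_i/∂s_i = α_i − s_i = 0, so s_i* = α_i.
NE contributions = (1.1, 2.7, 0.6, 2.8, 2.2); S = 9.4.
u_5 = α_5·S − ½·(s_5)² = 2.2·9.4 − ½·2.2² = 18.26.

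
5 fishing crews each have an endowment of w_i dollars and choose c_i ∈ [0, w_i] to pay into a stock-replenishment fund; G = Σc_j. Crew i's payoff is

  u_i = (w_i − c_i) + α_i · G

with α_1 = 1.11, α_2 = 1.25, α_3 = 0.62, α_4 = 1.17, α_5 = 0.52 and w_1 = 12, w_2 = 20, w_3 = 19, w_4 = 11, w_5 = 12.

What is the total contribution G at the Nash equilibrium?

43

∂u_i/∂c_i = α_i − 1, so crew i contributes w_i if α_i > 1, else 0.
α_i > 1 for i ∈ {1, 2, 4}; NE contributions (12, 20, 0, 11, 0), G = 43.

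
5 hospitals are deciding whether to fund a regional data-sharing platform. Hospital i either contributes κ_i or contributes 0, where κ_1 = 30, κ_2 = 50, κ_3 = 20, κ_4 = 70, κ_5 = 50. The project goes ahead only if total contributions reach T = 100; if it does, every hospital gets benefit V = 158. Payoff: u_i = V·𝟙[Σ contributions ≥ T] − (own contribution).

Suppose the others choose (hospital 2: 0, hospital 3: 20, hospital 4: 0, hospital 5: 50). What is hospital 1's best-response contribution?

30

Others' total = 70. Contributing 30 brings total to 100 ≥ 100: gain V − κ_1 = 128.
Best response: 30.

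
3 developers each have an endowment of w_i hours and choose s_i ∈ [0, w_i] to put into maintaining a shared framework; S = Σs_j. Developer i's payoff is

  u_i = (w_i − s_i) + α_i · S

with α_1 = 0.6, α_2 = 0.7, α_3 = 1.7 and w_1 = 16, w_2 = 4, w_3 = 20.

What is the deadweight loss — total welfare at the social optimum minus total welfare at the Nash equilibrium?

∂u_i/∂s_i = α_i − 1, so developer i contributes w_i if α_i > 1, else 0.
α_i > 1 for i ∈ {3}; NE contributions (0, 0, 20), S = 20.
W^NE = Σw_i − S^NE + (Σα_i)·S^NE = 40 + 2·20 = 80.
Planner: ∂(Σu_j)/∂s_i = Σα_j − 1 = 2 > 0, so everyone contributes w_i; S^SO = 40, W^SO = 40 + 2·40 = 120.
Deadweight loss = 40.

40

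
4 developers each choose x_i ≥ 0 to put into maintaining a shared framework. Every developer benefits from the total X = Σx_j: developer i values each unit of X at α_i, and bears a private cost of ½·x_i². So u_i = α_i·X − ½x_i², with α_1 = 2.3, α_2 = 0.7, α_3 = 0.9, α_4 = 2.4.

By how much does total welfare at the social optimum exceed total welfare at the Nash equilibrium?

Developer i's FOC: ∂u_i/∂x_i = α_i − x_i = 0, so x_i* = α_i.
NE contributions = (2.3, 0.7, 0.9, 2.4); X = 6.3.
W^NE = (Σα)·X − ½Σα_i² = 6.3² − ½·12.35 = 33.515.
Planner sets x_i = Σα_j = 6.3 for every i, so X^SO = 4·6.3 = 25.2.
W^SO = (Σα)·X^SO − ½·4·(Σα)² = (4/2)·6.3² = 79.38.
Deadweight loss = W^SO − W^NE = 45.865.

45.865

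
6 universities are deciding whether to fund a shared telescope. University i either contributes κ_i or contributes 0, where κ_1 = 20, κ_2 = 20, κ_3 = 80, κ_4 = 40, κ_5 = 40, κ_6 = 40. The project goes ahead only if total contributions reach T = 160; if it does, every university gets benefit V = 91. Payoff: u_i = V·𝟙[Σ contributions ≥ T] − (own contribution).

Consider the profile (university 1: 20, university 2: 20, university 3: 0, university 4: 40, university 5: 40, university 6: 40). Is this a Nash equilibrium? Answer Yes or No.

Total = 160 ≥ 160: provided.
University 1 (pledges 20, payoff 71): dropping to 0 → total 140, payoff 0. No gain.
University 2 (pledges 20, payoff 71): dropping to 0 → total 140, payoff 0. No gain.
University 3 (pledges 0, payoff 91): pledging 80 → total 240, payoff 11. No gain.
University 4 (pledges 40, payoff 51): dropping to 0 → total 120, payoff 0. No gain.
University 5 (pledges 40, payoff 51): dropping to 0 → total 120, payoff 0. No gain.
University 6 (pledges 40, payoff 51): dropping to 0 → total 120, payoff 0. No gain.

Yes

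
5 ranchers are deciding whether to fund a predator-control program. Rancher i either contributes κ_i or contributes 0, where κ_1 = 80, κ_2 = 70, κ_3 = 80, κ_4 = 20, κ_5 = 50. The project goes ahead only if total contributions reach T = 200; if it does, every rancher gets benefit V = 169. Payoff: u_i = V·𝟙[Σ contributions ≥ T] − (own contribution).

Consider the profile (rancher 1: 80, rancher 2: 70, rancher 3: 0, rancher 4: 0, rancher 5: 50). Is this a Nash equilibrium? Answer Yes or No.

Yes

Total = 200 ≥ 200: provided.
Rancher 1 (pledges 80, payoff 89): dropping to 0 → total 120, payoff 0. No gain.
Rancher 2 (pledges 70, payoff 99): dropping to 0 → total 130, payoff 0. No gain.
Rancher 3 (pledges 0, payoff 169): pledging 80 → total 280, payoff 89. No gain.
Rancher 4 (pledges 0, payoff 169): pledging 20 → total 220, payoff 149. No gain.
Rancher 5 (pledges 50, payoff 119): dropping to 0 → total 150, payoff 0. No gain.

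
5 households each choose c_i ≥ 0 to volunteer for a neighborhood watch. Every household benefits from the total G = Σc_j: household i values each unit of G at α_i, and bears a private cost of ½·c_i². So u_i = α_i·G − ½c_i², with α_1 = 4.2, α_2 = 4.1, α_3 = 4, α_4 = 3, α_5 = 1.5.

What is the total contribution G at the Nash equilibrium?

16.8

Household i's FOC: ∂u_i/∂c_i = α_i − c_i = 0, so c_i* = α_i.
NE contributions = (4.2, 4.1, 4, 3, 1.5); G = 16.8.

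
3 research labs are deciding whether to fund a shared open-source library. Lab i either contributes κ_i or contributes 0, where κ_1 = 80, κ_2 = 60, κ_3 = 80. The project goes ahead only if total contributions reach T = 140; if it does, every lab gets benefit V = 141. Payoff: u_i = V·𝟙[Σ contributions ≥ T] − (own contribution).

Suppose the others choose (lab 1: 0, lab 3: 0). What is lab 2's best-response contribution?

Others' total = 0. Even contributing 60 gives 60 < 140: no benefit either way.
Best response: 0.

0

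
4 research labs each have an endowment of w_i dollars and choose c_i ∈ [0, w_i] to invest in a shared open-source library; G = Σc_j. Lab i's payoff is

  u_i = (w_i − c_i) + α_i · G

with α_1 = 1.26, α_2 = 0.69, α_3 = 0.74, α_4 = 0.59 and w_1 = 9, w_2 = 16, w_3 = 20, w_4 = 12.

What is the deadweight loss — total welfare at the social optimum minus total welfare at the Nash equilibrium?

∂u_i/∂c_i = α_i − 1, so lab i contributes w_i if α_i > 1, else 0.
α_i > 1 for i ∈ {1}; NE contributions (9, 0, 0, 0), G = 9.
W^NE = Σw_i − G^NE + (Σα_i)·G^NE = 57 + 2.28·9 = 77.52.
Planner: ∂(Σu_j)/∂c_i = Σα_j − 1 = 2.28 > 0, so everyone contributes w_i; G^SO = 57, W^SO = 57 + 2.28·57 = 186.96.
Deadweight loss = 109.44.

109.44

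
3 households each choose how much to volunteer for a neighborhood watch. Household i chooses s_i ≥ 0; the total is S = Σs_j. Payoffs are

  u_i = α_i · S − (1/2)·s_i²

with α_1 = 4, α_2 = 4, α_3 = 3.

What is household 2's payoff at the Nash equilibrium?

36

Household i's FOC: ∂u_i/∂s_i = α_i − s_i = 0, so s_i* = α_i.
NE contributions = (4, 4, 3); S = 11.
u_2 = α_2·S − ½·(s_2)² = 4·11 − ½·4² = 36.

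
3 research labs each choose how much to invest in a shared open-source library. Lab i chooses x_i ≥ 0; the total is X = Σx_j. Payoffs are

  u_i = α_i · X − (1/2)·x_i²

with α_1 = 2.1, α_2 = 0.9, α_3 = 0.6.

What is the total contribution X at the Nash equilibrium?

3.6

Lab i's FOC: ∂u_i/∂x_i = α_i − x_i = 0, so x_i* = α_i.
NE contributions = (2.1, 0.9, 0.6); X = 3.6.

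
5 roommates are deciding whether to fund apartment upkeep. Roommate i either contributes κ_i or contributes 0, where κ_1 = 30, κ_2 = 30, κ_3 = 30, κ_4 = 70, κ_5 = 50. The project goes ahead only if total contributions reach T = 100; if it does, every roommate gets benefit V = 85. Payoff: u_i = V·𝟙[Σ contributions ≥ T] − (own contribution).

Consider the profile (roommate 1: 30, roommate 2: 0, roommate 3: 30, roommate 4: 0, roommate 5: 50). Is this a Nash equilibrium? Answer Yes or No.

Yes

Total = 110 ≥ 100: provided.
Roommate 1 (pledges 30, payoff 55): dropping to 0 → total 80, payoff 0. No gain.
Roommate 2 (pledges 0, payoff 85): pledging 30 → total 140, payoff 55. No gain.
Roommate 3 (pledges 30, payoff 55): dropping to 0 → total 80, payoff 0. No gain.
Roommate 4 (pledges 0, payoff 85): pledging 70 → total 180, payoff 15. No gain.
Roommate 5 (pledges 50, payoff 35): dropping to 0 → total 60, payoff 0. No gain.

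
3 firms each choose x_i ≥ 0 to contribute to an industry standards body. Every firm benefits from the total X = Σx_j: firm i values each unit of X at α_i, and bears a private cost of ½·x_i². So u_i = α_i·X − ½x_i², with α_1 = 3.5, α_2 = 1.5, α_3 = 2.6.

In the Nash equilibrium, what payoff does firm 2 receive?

10.275

Firm i's FOC: ∂u_i/∂x_i = α_i − x_i = 0, so x_i* = α_i.
NE contributions = (3.5, 1.5, 2.6); X = 7.6.
u_2 = α_2·X − ½·(x_2)² = 1.5·7.6 − ½·1.5² = 10.275.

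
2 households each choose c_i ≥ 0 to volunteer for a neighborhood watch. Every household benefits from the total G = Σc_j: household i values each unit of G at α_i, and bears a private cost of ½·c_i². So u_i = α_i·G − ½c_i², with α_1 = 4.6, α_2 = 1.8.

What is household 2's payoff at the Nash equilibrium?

Household i's FOC: ∂u_i/∂c_i = α_i − c_i = 0, so c_i* = α_i.
NE contributions = (4.6, 1.8); G = 6.4.
u_2 = α_2·G − ½·(c_2)² = 1.8·6.4 − ½·1.8² = 9.9.

9.9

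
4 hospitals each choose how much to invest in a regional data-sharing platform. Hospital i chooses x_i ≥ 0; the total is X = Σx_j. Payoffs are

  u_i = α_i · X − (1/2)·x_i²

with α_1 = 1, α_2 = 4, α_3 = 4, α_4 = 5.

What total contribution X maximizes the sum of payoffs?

Planner FOC: ∂(Σu_j)/∂x_i = (Σα_j) − x_i = 0, so x_i^SO = Σα_j = 14 for every i; X^SO = 56.

56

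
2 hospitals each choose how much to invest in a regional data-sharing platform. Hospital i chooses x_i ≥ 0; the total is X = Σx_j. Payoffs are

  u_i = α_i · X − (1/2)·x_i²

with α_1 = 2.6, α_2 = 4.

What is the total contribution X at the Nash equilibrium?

6.6

Hospital i's FOC: ∂u_i/∂x_i = α_i − x_i = 0, so x_i* = α_i.
NE contributions = (2.6, 4); X = 6.6.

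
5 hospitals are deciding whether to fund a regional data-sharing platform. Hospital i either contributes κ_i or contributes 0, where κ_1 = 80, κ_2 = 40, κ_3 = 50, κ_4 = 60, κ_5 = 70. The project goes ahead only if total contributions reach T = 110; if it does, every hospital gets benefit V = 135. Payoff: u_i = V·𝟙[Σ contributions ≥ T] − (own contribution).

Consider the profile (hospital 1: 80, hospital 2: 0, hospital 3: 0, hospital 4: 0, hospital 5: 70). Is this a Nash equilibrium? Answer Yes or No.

Yes

Total = 150 ≥ 110: provided.
Hospital 1 (pledges 80, payoff 55): dropping to 0 → total 70, payoff 0. No gain.
Hospital 2 (pledges 0, payoff 135): pledging 40 → total 190, payoff 95. No gain.
Hospital 3 (pledges 0, payoff 135): pledging 50 → total 200, payoff 85. No gain.
Hospital 4 (pledges 0, payoff 135): pledging 60 → total 210, payoff 75. No gain.
Hospital 5 (pledges 70, payoff 65): dropping to 0 → total 80, payoff 0. No gain.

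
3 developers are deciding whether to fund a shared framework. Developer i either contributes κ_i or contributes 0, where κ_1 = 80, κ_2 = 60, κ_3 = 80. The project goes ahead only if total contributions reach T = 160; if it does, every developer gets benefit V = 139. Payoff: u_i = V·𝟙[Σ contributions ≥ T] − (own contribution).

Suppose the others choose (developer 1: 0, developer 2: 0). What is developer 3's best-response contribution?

Others' total = 0. Even contributing 80 gives 80 < 160: no benefit either way.
Best response: 0.

0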